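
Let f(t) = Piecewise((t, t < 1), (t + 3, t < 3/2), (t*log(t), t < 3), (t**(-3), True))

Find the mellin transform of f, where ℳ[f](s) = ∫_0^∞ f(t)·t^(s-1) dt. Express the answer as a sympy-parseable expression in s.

(-162*2**s*s*(s - 3)*(s**2 + 2*s + 1) - 162*2**s*(s - 3)*(s**2 + 2*s + 1) - 81*3**s*s**2*(s - 3)*(s + 1)*log(3) + 81*3**s*s**2*(s - 3)*(s + 1)*log(2) - 81*3**s*s*(s - 3)*(s + 1)*log(3) + 81*3**s*s*(s - 3)*(s + 1)*log(2) + 81*3**s*s*(s - 3)*(s + 1) + 243*3**s*s*(s - 3)*(s**2 + 2*s + 1) + 162*3**s*(s - 3)*(s**2 + 2*s + 1) + 162*6**s*s**2*(s - 3)*(s + 1)*log(3) - 162*6**s*s*(s - 3)*(s + 1) + 162*6**s*s*(s - 3)*(s + 1)*log(3) - 2*6**s*s*(s + 1)*(s**2 + 2*s + 1))/(54*2**s*s*(s - 3)*(s + 1)*(s**2 + 2*s + 1))
  -1 < Re(s) < 3

split f at 1, 3/2, 3: ℳ[f](s) collects 4 kernel integrals
over [0, 1), the kernel integral of t enters the sum
between 1 and 3/2 the integrand is (t + 3)·t^(s-1)
over [3/2, 3), the kernel integral of t*log(t) enters the sum
between 3 and ∞ the integrand is t**(-3)·t^(s-1)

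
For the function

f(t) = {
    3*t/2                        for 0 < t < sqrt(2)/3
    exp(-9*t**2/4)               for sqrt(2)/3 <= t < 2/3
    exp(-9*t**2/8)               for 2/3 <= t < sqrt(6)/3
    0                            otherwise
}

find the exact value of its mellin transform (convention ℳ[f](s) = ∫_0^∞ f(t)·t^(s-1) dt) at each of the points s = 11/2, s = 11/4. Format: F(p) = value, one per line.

F(11/2) = 4*2**(3/4)*sqrt(3)*(-208*sqrt(2)*uppergamma(11/4, 3/4) - 26*2**(3/4)*uppergamma(11/4, 1) + sqrt(2) + 26*2**(3/4)*uppergamma(11/4, 1/2) + 208*sqrt(2)*uppergamma(11/4, 1/2))/9477
F(11/4) = 2*3**(1/4)*(-60*2**(1/8)*uppergamma(11/8, 3/4) - 15*2**(3/4)*uppergamma(11/8, 1) + 2*2**(7/8) + 15*2**(3/4)*uppergamma(11/8, 1/2) + 60*2**(1/8)*uppergamma(11/8, 1/2))/405

invert the common scale on t to get t on [0, sqrt(2)/2); exp(-t**2) on [sqrt(2)/2, 1); exp(-t**2/2) on [1, sqrt(6)/2)
back out the power substitution: sqrt(t) on [0, 1/2); exp(-t) on [1/2, 1); exp(-t/2) on [1, 3/2)
cuts at sqrt(2)/3, 2/3: linearity sums the 3 kernel integrals
the [0, sqrt(2)/3) slice contributes ∫ 3*t/2·t^(s-1) dt
between sqrt(2)/3 and 2/3 the integrand is exp(-9*t**2/4)·t^(s-1)
piece [2/3, sqrt(6)/3): integrate exp(-9*t**2/8) against the kernel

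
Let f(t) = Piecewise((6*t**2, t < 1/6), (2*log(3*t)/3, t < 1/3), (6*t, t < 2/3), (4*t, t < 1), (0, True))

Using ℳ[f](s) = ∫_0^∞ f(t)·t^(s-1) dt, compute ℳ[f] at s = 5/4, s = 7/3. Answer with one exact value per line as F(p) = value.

F(5/4) = 6**(3/4)*(-11544*2**(1/4) + 2340*log(2) + 2097 + 10400*sqrt(2) + 46800*6**(1/4))/157950
F(7/3) = 6**(2/3)*(-18408*2**(1/3) + 1025 + 1820*log(2) + 40768*2**(2/3) + 275184*6**(1/3))/1375920

invert the common scale on t to get 3*t**2/2 on [0, 1/3); 2*log(3*t/2)/3 on [1/3, 2/3); 3*t on [2/3, 4/3); …
remove the shared t-power first: 3*t/2 on [0, 1/3); 2*log(3*t/2)/(3*t) on [1/3, 2/3); 3 on [2/3, 4/3); …
back out the common scale on t: t on [0, 1/2); log(t)/t on [1/2, 1); 3 on [1, 2); …
along the cuts 1/6, 1/3, 2/3, ℳ[f](s) splits into 4 integrals
between 0 and 1/6 the integrand is 6*t**2·t^(s-1)
[1/6, 1/3) adds the kernel integral of 2*log(3*t)/3
piece [1/3, 2/3): integrate 6*t against the kernel
piece [2/3, 1): integrate 4*t against the kernel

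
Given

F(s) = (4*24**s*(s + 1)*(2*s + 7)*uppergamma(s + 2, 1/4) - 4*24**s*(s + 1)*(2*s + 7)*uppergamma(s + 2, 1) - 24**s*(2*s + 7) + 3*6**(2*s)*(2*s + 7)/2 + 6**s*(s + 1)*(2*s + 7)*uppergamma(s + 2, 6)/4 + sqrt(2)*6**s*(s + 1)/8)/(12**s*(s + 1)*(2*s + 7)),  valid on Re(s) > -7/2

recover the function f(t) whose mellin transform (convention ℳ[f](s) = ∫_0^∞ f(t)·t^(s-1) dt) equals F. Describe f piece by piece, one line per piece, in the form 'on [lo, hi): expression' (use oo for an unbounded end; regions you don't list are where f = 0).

on [0, 1/2): t**(7/2)
on [1/2, 2): t**2*exp(-t/2)
on [2, 3): t/2
on [3, oo): t**2*exp(-2*t)

peel off the shared t-power: t**3 on [0, 1/2); t**(3/2)*exp(-t/2) on [1/2, 2); sqrt(t)/2 on [2, 3); …
peel off the shared t-power: t**2 on [0, 1/2); sqrt(t)*exp(-t/2) on [1/2, 2); 1/(2*sqrt(t)) on [2, 3); …
reversing the shared t-power: t**(3/2) on [0, 1/2); exp(-t/2) on [1/2, 2); 1/(2*t) on [2, 3); …
cuts at 1/2, 2, 3: linearity sums the 4 kernel integrals
[0, 1/2) adds the kernel integral of t**(7/2)
∫ over [1/2, 2) of t**2*exp(-t/2)·t^(s-1) joins the sum
∫ over [2, 3) of t/2·t^(s-1) joins the sum
for t in [3, ∞): the term is ∫ t**2*exp(-2*t)·t^(s-1)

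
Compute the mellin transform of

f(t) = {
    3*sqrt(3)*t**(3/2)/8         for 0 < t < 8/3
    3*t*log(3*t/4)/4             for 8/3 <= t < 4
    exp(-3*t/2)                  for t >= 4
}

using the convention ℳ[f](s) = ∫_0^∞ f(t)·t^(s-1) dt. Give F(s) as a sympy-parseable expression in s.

the common scale on t comes off first: sqrt(2)*t**(3/2)/4 on [0, 4); t*log(t/2)/2 on [4, 6); exp(-t) on [6, ∞)
invert the common scale on t to get t**(3/2) on [0, 2); t*log(t) on [2, 3); exp(-2*t) on [3, ∞)
f breaks at 8/3, 4 into 3 integrals to sum
piece [0, 8/3): integrate 3*sqrt(3)*t**(3/2)/8 against the kernel
segment 8/3 to 4 holds 3*t*log(3*t/4)/4; add its integral
∫ exp(-3*t/2)·t^(s-1) over [4, ∞)

(2/9)**s*(-12**s*s*(2*s + 3)*log(4) - 12**s*(2*s + 3)*log(4) + 12**s*(4*s + 6) + 12**s*sqrt(2)*(4*s**2 + 8*s + 4) + 3*18**s*s*(2*s + 3)*log(3) + 18**s*(-6*s - 9) + 3*18**s*(2*s + 3)*log(3) + 3**s*(2*s + 3)*(s**2 + 2*s + 1)*uppergamma(s, 6))/((2*s + 3)*(s**2 + 2*s + 1))
  Re(s) > -3/2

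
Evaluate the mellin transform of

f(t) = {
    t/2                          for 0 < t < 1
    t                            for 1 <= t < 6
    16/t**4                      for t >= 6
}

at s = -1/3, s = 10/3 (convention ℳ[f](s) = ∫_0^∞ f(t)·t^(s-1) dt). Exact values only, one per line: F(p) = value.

undo the common scale on t: t on [0, 1/2); 2*t on [1/2, 3); t**(-4) on [3, ∞)
integrate the 3 segments split at 1, 6, then add the results
between 0 and 1 the integrand is t/2·t^(s-1)
segment [1, 6) carries t; integrate it
on [6, ∞) integrate f = 16/t**4 against the kernel

F(-1/3) = -3/4 + 1580*6**(2/3)/1053
F(10/3) = -3/26 + 3940*6**(1/3)/13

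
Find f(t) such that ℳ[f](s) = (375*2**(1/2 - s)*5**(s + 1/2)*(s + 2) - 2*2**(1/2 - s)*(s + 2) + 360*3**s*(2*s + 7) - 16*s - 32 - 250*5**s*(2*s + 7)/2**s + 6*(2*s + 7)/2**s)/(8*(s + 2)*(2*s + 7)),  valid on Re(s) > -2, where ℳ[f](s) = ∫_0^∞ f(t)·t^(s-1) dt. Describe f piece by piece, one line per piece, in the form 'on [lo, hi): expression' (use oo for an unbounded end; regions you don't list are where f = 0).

on [0, 1/2): 3*t**2
on [1/2, 1): 2*t**(7/2)
on [1, 5/2): 3*t**(7/2)
on [5/2, 3): 5*t**2

slice at 1/2, 1, 5/2, transform all 4 pieces, and sum them
segment [0, 1/2) carries 3*t**2; integrate it
for t in [1/2, 1): the term is ∫ 2*t**(7/2)·t^(s-1)
∫ 3*t**(7/2)·t^(s-1) over [1, 5/2)
between 5/2 and 3 the integrand is 5*t**2·t^(s-1)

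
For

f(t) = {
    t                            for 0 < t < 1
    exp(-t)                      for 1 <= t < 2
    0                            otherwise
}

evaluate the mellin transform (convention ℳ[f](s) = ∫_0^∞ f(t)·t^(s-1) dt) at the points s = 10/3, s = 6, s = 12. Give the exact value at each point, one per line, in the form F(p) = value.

the 2 pieces separated at 1 each add one integral
for t in [0, 1): the term is ∫ t·t^(s-1)
∫ exp(-t)·t^(s-1) over [1, 2)

F(10/3) = -uppergamma(10/3, 2) + 3/13 + uppergamma(10/3, 1)
F(6) = -872*exp(-2) + 1/7 + 326*exp(-1)
F(12) = -294947072*exp(-2) + 1/13 + 108505112*exp(-1)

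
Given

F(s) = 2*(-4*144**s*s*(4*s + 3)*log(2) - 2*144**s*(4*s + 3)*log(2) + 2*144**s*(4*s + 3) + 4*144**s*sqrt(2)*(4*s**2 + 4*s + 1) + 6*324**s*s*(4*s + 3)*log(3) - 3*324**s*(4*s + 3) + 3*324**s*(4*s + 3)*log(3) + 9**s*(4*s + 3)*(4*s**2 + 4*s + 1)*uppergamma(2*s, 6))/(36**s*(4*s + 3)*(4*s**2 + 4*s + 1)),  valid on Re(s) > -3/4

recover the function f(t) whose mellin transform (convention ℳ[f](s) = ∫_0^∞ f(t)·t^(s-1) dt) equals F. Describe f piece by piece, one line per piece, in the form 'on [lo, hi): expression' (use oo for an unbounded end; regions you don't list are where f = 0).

undo the power substitution: t**(3/2) on [0, 2); t*log(t) on [2, 3); exp(-2*t) on [3, ∞)
breakpoints 4, 9: one integral from each of the 3 segments
∫ over [0, 4) of t**(3/4)·t^(s-1) joins the sum
∫ sqrt(t)*log(sqrt(t))·t^(s-1) over [4, 9)
[9, ∞) adds the kernel integral of exp(-2*sqrt(t))

on [0, 4): t**(3/4)
on [4, 9): sqrt(t)*log(sqrt(t))
on [9, oo): exp(-2*sqrt(t))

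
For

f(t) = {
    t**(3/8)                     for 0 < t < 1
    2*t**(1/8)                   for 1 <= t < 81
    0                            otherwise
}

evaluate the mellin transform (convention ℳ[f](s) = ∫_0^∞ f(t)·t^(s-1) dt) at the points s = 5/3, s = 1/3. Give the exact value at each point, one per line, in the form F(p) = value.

reversing the power substitution: t**(3/4) on [0, 1); 2*t**(1/4) on [1, 9)
remove the power substitution first: t**(3/2) on [0, 1); 2*sqrt(t) on [1, 3)
slice at 1, transform all 2 pieces, and sum them
on [0, 1): add ∫ t**(3/8)·t^(s-1) dt
∫ over [1, 81) of 2*t**(1/8)·t^(s-1) joins the sum

F(5/3) = -1320/2107 + 104976*3**(1/6)/43
F(1/3) = -552/187 + 144*3**(5/6)/11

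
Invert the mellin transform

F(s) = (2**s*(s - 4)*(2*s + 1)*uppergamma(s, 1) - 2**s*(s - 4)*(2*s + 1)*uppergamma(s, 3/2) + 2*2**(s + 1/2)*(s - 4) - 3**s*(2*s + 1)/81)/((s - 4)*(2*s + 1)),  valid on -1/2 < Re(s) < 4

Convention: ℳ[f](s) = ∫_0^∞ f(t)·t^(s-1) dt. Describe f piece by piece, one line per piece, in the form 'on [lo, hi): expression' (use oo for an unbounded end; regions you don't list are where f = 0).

along the cuts 2, 3, ℳ[f](s) splits into 3 integrals
segment 0 to 2 holds sqrt(t); add its integral
segment 2 to 3 holds exp(-t/2); add its integral
on [3, ∞) integrate f = t**(-4) against the kernel

on [0, 2): sqrt(t)
on [2, 3): exp(-t/2)
on [3, oo): t**(-4)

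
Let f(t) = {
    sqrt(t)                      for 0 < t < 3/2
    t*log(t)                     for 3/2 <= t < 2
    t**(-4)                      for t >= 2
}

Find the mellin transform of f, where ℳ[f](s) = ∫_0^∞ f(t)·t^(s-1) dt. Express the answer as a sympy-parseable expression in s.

(-32*2**(2*s)*(s - 4)*(2*s + 1) + 3**s*s*(s - 4)*(2*s + 1)*(-24*log(3) + 24*log(2)) + 3**s*(s - 4)*(2*s + 1)*(-24*log(3) + 24*log(2)) + 24*3**s*(s - 4)*(2*s + 1) + 16*3**s*sqrt(6)*(s - 4)*(s**2 + 2*s + 1) + 32*4**s*s*(s - 4)*(2*s + 1)*log(2) + 32*4**s*(s - 4)*(2*s + 1)*log(2) - 4**s*(2*s + 1)*(s**2 + 2*s + 1))/(16*2**s*(s - 4)*(2*s + 1)*(s**2 + 2*s + 1))
  -1/2 < Re(s) < 4

split f at 3/2, 2: ℳ[f](s) collects 3 kernel integrals
piece [0, 3/2): integrate sqrt(t) against the kernel
the [3/2, 2) slice contributes ∫ t*log(t)·t^(s-1) dt
[2, ∞) adds the kernel integral of t**(-4)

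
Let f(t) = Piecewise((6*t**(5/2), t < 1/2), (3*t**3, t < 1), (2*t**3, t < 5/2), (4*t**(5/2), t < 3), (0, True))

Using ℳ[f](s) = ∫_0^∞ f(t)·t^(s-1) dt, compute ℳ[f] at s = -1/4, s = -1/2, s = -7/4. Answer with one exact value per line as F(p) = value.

F(-1/4) = -50*2**(3/4)*5**(1/4)/9 - 3*2**(1/4)/22 + 4/11 + 2**(3/4)/3 + 25*2**(1/4)*5**(3/4)/11 + 16*3**(1/4)
F(-1/2) = -3*sqrt(2)/20 + 133/20 + 5*sqrt(10)/2
F(-7/4) = -8*2**(1/4)*5**(3/4)/3 - 3*2**(3/4)/5 + 4/5 + 4*2**(1/4) + 2*2**(3/4)*5**(1/4) + 16*3**(3/4)/3

cuts at 1/2, 1, 5/2: linearity sums the 4 kernel integrals
segment 0 to 1/2 holds 6*t**(5/2); add its integral
on [1/2, 1) integrate f = 3*t**3 against the kernel
∫ 2*t**3·t^(s-1) over [1, 5/2)
on [5/2, 3) integrate f = 4*t**(5/2) against the kernel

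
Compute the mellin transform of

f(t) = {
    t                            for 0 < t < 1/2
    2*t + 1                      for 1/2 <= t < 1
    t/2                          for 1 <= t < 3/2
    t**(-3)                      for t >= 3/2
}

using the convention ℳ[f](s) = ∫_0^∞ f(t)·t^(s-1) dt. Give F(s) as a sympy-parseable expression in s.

cuts at 1/2, 1, 3/2: linearity sums the 4 kernel integrals
on [0, 1/2) integrate f = t against the kernel
piece [1/2, 1): integrate (2*t + 1) against the kernel
for t in [1, 3/2): the term is ∫ t/2·t^(s-1)
over [3/2, ∞), the kernel integral of t**(-3) enters the sum

(270*2**s*s**2 - 702*2**s*s - 324*2**s + 49*3**s*s**2 - 275*3**s*s - 162*s**2 + 378*s + 324)/(108*2**s*s*(s**2 - 2*s - 3))
  -1 < Re(s) < 3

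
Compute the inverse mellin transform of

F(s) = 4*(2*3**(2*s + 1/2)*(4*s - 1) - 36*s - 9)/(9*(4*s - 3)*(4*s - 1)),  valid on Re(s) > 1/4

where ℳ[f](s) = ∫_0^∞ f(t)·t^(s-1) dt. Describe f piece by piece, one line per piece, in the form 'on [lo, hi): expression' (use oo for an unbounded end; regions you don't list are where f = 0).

on [0, 1): t**(-1/4)
on [1, 9): 2/t**(3/4)

invert the shared t-power to get t**(3/4) on [0, 1); 2*t**(1/4) on [1, 9)
undo the power substitution: t**(3/2) on [0, 1); 2*sqrt(t) on [1, 3)
breakpoints 1: one integral from each of the 2 segments
on [0, 1) integrate f = t**(-1/4) against the kernel
for t in [1, 9): the term is ∫ 2/t**(3/4)·t^(s-1)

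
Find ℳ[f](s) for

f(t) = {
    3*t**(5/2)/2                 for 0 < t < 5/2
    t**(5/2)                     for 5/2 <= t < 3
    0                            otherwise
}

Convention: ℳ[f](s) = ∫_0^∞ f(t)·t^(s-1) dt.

(2*3**(s + 5/2) + (5/2)**(s + 5/2))/(2*s + 5)
  Re(s) > -5/2

integrate the 2 segments split at 5/2, then add the results
between 0 and 5/2 the integrand is 3*t**(5/2)/2·t^(s-1)
segment 5/2 to 3 holds t**(5/2); add its integral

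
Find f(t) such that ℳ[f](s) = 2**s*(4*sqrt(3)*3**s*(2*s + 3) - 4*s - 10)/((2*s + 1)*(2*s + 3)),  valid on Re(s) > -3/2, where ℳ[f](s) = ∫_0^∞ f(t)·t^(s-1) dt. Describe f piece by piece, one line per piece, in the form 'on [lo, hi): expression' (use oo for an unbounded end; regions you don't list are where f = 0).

on [0, 2): sqrt(2)*t**(3/2)/4
on [2, 6): sqrt(2)*sqrt(t)

undo the common scale on t: t**(3/2) on [0, 1); 2*sqrt(t) on [1, 3)
decompose at 2; ℳ[f](s) sums the 2 pieces' integrals
segment 0 to 2 holds sqrt(2)*t**(3/2)/4; add its integral
∫ sqrt(2)*sqrt(t)·t^(s-1) over [2, 6)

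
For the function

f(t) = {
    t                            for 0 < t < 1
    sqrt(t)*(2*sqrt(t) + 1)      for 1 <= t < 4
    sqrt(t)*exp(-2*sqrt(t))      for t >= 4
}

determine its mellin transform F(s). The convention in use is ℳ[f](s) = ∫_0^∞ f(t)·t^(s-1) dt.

(10*2**(4*s)*(2*s + 1) + 2*2**(4*s) - 2*2**(2*s)*(2*s + 1) - 4**s + (s + 1)*(2*s + 1)*uppergamma(2*s + 1, 4))/(4**s*(s + 1)*(2*s + 1))
  Re(s) > -1

the shared t-power comes off first: sqrt(t) on [0, 1); 2*sqrt(t) + 1 on [1, 4); exp(-2*sqrt(t)) on [4, ∞)
undo the power substitution: t on [0, 1); 2*t + 1 on [1, 2); exp(-2*t) on [2, ∞)
split f at 1, 4: ℳ[f](s) collects 3 kernel integrals
on [0, 1) integrate f = t against the kernel
segment [1, 4) carries sqrt(t)*(2*sqrt(t) + 1); integrate it
the [4, ∞) slice contributes ∫ sqrt(t)*exp(-2*sqrt(t))·t^(s-1) dt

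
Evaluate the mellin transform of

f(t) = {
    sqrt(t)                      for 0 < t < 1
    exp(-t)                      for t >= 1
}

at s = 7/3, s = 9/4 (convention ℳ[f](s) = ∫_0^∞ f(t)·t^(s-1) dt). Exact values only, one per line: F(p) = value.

linearity at 1 turns ℳ[f](s) into 2 summed integrals
the [0, 1) slice contributes ∫ sqrt(t)·t^(s-1) dt
on [1, ∞): add ∫ exp(-t)·t^(s-1) dt

F(7/3) = 6/17 + uppergamma(7/3, 1)
F(9/4) = 4/11 + uppergamma(9/4, 1)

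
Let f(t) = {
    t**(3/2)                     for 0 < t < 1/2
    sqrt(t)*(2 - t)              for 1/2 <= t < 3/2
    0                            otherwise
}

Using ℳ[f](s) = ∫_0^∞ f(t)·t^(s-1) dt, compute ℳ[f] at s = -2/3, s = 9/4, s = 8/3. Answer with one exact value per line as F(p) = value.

F(-2/3) = 2**(1/6)*(66 - 23*3**(5/6))/5
F(9/4) = 2**(1/4)*(-38 + 243*3**(3/4))/660
F(8/3) = 3*2**(5/6)*(-62 + 1161*3**(1/6))/7600

undo the shared t-power: t on [0, 1/2); 2 - t on [1/2, 3/2)
summing 2 kernel integrals split by 1/2 yields ℳ[f](s)
on [0, 1/2): add ∫ t**(3/2)·t^(s-1) dt
between 1/2 and 3/2 the integrand is sqrt(t)*(2 - t)·t^(s-1)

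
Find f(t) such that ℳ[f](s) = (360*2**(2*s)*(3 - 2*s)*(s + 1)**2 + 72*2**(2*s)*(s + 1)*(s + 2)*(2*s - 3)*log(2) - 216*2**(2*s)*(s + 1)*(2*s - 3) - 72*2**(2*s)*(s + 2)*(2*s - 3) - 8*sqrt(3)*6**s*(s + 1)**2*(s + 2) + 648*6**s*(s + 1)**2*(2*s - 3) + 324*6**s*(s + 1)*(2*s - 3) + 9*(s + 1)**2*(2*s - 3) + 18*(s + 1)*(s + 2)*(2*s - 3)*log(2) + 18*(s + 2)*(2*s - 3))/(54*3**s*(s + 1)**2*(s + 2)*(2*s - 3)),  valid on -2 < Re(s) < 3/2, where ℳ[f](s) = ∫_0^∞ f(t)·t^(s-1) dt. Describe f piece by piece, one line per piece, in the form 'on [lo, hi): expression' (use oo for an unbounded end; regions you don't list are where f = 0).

on [0, 1/3): 3*t**2/2
on [1/3, 4/3): t*log(3*t/2)
on [4/3, 2): t*(3*t/2 + 3)
on [2, oo): 4*sqrt(6)/(27*t**(3/2))

peel off the shared t-power: 3*t/2 on [0, 1/3); log(3*t/2) on [1/3, 4/3); 3*t/2 + 3 on [4/3, 2); …
the common scale on t comes off first: t on [0, 1/2); log(t) on [1/2, 2); t + 3 on [2, 3); …
f breaks at 1/3, 4/3, 2 into 4 integrals to sum
∫ 3*t**2/2·t^(s-1) over [0, 1/3)
the [1/3, 4/3) slice contributes ∫ t*log(3*t/2)·t^(s-1) dt
∫ over [4/3, 2) of t*(3*t/2 + 3)·t^(s-1) joins the sum
[2, ∞) adds the kernel integral of 4*sqrt(6)/(27*t**(3/2))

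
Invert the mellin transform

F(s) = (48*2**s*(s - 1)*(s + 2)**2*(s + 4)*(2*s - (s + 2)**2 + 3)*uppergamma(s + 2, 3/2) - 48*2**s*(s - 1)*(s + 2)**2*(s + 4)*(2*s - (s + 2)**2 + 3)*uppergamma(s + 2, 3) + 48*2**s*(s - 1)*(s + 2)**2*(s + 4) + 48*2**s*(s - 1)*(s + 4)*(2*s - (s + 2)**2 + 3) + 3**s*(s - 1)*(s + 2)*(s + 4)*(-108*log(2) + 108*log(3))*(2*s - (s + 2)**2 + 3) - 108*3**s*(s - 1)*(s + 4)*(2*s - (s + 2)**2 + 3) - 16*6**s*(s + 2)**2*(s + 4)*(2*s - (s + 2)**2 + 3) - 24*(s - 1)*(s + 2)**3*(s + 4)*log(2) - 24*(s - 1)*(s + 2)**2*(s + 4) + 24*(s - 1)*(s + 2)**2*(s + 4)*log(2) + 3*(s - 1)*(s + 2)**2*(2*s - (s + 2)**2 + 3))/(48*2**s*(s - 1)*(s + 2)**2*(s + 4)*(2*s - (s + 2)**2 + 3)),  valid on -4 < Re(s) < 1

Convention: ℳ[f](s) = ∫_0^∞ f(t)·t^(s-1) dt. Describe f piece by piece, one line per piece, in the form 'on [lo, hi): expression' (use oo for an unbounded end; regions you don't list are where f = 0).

on [0, 1/2): t**4
on [1/2, 1): t*log(t)
on [1, 3/2): t**2*log(t)
on [3/2, 3): t**2*exp(-t)
on [3, oo): 1/t

strip the shared t-power: t**3 on [0, 1/2); log(t) on [1/2, 1); t*log(t) on [1, 3/2); …
remove the shared t-power first: t**2 on [0, 1/2); log(t)/t on [1/2, 1); log(t) on [1, 3/2); …
split f at 1/2, 1, 3/2, 3: ℳ[f](s) collects 5 kernel integrals
between 0 and 1/2 the integrand is t**4·t^(s-1)
on [1/2, 1) integrate f = t*log(t) against the kernel
∫ over [1, 3/2) of t**2*log(t)·t^(s-1) joins the sum
∫ t**2*exp(-t)·t^(s-1) over [3/2, 3)
[3, ∞) adds the kernel integral of 1/t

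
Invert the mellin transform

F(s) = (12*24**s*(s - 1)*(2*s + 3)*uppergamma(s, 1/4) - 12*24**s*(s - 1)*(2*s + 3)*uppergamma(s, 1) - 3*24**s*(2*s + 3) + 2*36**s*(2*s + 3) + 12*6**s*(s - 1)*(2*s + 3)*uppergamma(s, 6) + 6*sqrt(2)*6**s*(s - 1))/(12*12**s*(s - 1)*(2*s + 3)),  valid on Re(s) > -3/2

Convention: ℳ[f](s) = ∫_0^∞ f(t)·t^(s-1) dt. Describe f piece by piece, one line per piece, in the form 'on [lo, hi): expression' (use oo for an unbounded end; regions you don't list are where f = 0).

on [0, 1/2): t**(3/2)
on [1/2, 2): exp(-t/2)
on [2, 3): 1/(2*t)
on [3, oo): exp(-2*t)

slice at 1/2, 2, 3, transform all 4 pieces, and sum them
on [0, 1/2) integrate f = t**(3/2) against the kernel
for t in [1/2, 2): the term is ∫ exp(-t/2)·t^(s-1)
[2, 3) adds the kernel integral of 1/(2*t)
on [3, ∞): add ∫ exp(-2*t)·t^(s-1) dt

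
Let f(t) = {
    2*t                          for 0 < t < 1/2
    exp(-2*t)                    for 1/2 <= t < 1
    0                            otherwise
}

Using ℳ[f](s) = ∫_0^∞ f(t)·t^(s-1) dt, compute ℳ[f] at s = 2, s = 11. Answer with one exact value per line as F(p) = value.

F(2) = (-9 + exp(2) + 6*E)*exp(-2)/12
F(11) = (-321758208 + exp(2) + 118369212*E)*exp(-2)/24576

remove the common scale on t first: t on [0, 1); exp(-t) on [1, 2)
cuts at 1/2: linearity sums the 2 kernel integrals
the [0, 1/2) slice contributes ∫ 2*t·t^(s-1) dt
∫ over [1/2, 1) of exp(-2*t)·t^(s-1) joins the sum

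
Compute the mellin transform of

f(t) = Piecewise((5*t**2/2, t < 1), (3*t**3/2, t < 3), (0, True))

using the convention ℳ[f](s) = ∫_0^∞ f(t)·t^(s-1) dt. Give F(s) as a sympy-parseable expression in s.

(3**(s + 4)*(s + 2) + 2*s + 9)/(2*(s + 2)*(s + 3))
  Re(s) > -2

decompose at 1; ℳ[f](s) sums the 2 pieces' integrals
∫ 5*t**2/2·t^(s-1) over [0, 1)
on [1, 3): add ∫ 3*t**3/2·t^(s-1) dt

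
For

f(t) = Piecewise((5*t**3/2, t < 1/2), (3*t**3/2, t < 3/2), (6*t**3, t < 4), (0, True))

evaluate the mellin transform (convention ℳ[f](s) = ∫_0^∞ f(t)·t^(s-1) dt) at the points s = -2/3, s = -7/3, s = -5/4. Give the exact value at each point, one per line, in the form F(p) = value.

F(-2/3) = 3*2**(2/3)*(1538 - 81*3**(1/3))/112
F(-7/3) = 3*2**(1/3)*(50 - 9*3**(2/3))/8
F(-5/4) = -27*2**(1/4)*3**(3/4)/14 + 2**(1/4)/7 + 192*sqrt(2)/7

summing 3 kernel integrals split by 1/2, 3/2 yields ℳ[f](s)
for t in [0, 1/2): the term is ∫ 5*t**3/2·t^(s-1)
between 1/2 and 3/2 the integrand is 3*t**3/2·t^(s-1)
on [3/2, 4) integrate f = 6*t**3 against the kernel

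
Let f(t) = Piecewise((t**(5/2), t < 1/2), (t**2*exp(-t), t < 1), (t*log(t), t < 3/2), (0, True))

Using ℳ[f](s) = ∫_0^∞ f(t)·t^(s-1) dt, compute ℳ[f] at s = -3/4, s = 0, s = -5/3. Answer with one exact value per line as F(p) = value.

F(-3/4) = -8*2**(3/4)*3**(1/4) - uppergamma(5/4, 1) + 2**(1/4)/7 + uppergamma(5/4, 1/2) + log(3**(2*2**(3/4)*3**(1/4))/2**(2*2**(3/4)*3**(1/4))) + 16
F(0) = -2*exp(-1) - 1/2 + sqrt(2)/20 + log(205891132094649/1073741824)/20 + 3*exp(-1/2)/2
F(-5/3) = -3*2**(2/3)*3**(1/3)/4 + log(2**(2**(2/3)*3**(1/3)/2)/3**(2**(2/3)*3**(1/3)/2)) - uppergamma(1/3, 1) + uppergamma(1/3, 1/2) + 3*2**(1/6)/5 + 9/4

back out the shared t-power: sqrt(t) on [0, 1/2); exp(-t) on [1/2, 1); log(t)/t on [1, 3/2)
cuts at 1/2, 1: linearity sums the 3 kernel integrals
[0, 1/2) adds the kernel integral of t**(5/2)
[1/2, 1) adds the kernel integral of t**2*exp(-t)
the [1, 3/2) slice contributes ∫ t*log(t)·t^(s-1) dt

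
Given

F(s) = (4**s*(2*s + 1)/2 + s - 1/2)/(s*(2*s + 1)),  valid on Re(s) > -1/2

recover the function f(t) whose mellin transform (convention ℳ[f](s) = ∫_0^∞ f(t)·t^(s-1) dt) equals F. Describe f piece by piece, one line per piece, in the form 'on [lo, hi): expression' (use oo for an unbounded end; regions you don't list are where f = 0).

on [0, 1): sqrt(t)
on [1, 4): 1/2

back out the power substitution: t on [0, 1); 1/2 on [1, 2)
summing 2 kernel integrals split by 1 yields ℳ[f](s)
between 0 and 1 the integrand is sqrt(t)·t^(s-1)
over [1, 4), the kernel integral of 1/2 enters the sum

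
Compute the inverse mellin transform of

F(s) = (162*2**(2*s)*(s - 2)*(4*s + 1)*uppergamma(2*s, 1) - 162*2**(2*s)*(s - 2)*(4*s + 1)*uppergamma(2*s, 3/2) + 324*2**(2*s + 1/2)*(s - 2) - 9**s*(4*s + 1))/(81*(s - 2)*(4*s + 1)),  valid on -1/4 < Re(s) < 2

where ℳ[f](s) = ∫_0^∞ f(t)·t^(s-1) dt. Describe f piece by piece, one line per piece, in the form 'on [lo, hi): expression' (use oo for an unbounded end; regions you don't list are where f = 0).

strip the power substitution: sqrt(t) on [0, 2); exp(-t/2) on [2, 3); t**(-4) on [3, ∞)
the 3 pieces separated at 4, 9 each add one integral
for t in [0, 4): the term is ∫ t**(1/4)·t^(s-1)
on [4, 9): add ∫ exp(-sqrt(t)/2)·t^(s-1) dt
segment 9 to ∞ holds t**(-2); add its integral

on [0, 4): t**(1/4)
on [4, 9): exp(-sqrt(t)/2)
on [9, oo): t**(-2)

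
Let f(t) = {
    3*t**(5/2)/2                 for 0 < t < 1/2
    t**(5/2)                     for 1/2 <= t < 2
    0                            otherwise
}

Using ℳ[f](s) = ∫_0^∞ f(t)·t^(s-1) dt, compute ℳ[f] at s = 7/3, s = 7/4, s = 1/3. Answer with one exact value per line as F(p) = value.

F(7/3) = 3*2**(1/6)*(1 + 1024*2**(2/3))/928
F(7/4) = 2**(1/4)*(sqrt(2) + 1024)/272
F(1/3) = 3*2**(1/6)*(1 + 64*2**(2/3))/136

integrate the 2 segments split at 1/2, then add the results
[0, 1/2) adds the kernel integral of 3*t**(5/2)/2
segment [1/2, 2) carries t**(5/2); integrate it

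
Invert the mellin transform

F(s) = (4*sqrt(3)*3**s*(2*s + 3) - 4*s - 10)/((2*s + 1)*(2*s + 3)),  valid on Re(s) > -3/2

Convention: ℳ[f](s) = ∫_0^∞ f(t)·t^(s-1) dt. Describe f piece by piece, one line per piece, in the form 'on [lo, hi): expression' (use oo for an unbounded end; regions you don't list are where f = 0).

breakpoints 1: one integral from each of the 2 segments
for t in [0, 1): the term is ∫ t**(3/2)·t^(s-1)
segment [1, 3) carries 2*sqrt(t); integrate it

on [0, 1): t**(3/2)
on [1, 3): 2*sqrt(t)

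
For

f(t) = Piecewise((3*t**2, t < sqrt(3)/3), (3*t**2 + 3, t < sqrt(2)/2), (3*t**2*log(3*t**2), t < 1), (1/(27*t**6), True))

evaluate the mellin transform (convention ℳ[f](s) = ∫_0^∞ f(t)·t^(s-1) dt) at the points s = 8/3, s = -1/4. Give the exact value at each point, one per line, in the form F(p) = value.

F(8/3) = -583/2205 - 3**(2/3)/8 - 9*2**(2/3)*log(3)/112 + 9*2**(2/3)*log(2)/112 + 621*2**(2/3)/1568 + 9*log(3)/14
F(-1/4) = -498*2**(1/8)/49 - 64604/33075 + log(2**(6*2**(1/8)/7)*3**(12/7 - 6*2**(1/8)/7)) + 12*3**(1/8)

peel off the power substitution: 3*t on [0, 1/3); 3*t + 3 on [1/3, 1/2); 3*t*log(3*t) on [1/2, 1); …
undo the common scale on t: t on [0, 1); t + 3 on [1, 3/2); t*log(t) on [3/2, 3); …
integrate the 4 segments split at sqrt(3)/3, sqrt(2)/2, 1, then add the results
[0, sqrt(3)/3) adds the kernel integral of 3*t**2
piece [sqrt(3)/3, sqrt(2)/2): integrate (3*t**2 + 3) against the kernel
on [sqrt(2)/2, 1): add ∫ 3*t**2*log(3*t**2)·t^(s-1) dt
[1, ∞) adds the kernel integral of 1/(27*t**6)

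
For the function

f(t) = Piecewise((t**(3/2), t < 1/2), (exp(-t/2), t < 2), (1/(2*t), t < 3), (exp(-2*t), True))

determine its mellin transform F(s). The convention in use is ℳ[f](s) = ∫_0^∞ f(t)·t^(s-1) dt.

(12*24**s*(s - 1)*(2*s + 3)*uppergamma(s, 1/4) - 12*24**s*(s - 1)*(2*s + 3)*uppergamma(s, 1) - 3*24**s*(2*s + 3) + 2*36**s*(2*s + 3) + 12*6**s*(s - 1)*(2*s + 3)*uppergamma(s, 6) + 6*sqrt(2)*6**s*(s - 1))/(12*12**s*(s - 1)*(2*s + 3))
  Re(s) > -3/2

decompose at 1/2, 2, 3; ℳ[f](s) sums the 4 pieces' integrals
segment [0, 1/2) carries t**(3/2); integrate it
segment 1/2 to 2 holds exp(-t/2); add its integral
∫ 1/(2*t)·t^(s-1) over [2, 3)
[3, ∞) adds the kernel integral of exp(-2*t)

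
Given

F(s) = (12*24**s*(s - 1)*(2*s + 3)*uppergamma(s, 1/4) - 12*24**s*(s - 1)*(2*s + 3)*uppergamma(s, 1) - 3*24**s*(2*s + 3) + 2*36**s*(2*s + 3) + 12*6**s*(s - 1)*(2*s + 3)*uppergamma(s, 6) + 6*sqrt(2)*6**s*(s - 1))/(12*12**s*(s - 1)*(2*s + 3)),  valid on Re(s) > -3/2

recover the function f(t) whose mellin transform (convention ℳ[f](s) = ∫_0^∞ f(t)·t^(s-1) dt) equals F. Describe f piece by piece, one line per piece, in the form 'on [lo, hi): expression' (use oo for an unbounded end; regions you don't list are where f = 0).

on [0, 1/2): t**(3/2)
on [1/2, 2): exp(-t/2)
on [2, 3): 1/(2*t)
on [3, oo): exp(-2*t)

integrate the 4 segments split at 1/2, 2, 3, then add the results
over [0, 1/2), the kernel integral of t**(3/2) enters the sum
segment 1/2 to 2 holds exp(-t/2); add its integral
segment [2, 3) carries 1/(2*t); integrate it
the [3, ∞) slice contributes ∫ exp(-2*t)·t^(s-1) dt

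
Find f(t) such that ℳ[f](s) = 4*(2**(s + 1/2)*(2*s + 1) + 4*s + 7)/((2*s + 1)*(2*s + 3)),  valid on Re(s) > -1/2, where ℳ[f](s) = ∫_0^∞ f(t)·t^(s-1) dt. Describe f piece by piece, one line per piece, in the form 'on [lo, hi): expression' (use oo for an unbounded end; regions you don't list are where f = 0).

on [0, 1): 5*sqrt(t)
on [1, 2): t**(3/2)

the 2 pieces separated at 1 each add one integral
segment [0, 1) carries 5*sqrt(t); integrate it
on [1, 2) integrate f = t**(3/2) against the kernel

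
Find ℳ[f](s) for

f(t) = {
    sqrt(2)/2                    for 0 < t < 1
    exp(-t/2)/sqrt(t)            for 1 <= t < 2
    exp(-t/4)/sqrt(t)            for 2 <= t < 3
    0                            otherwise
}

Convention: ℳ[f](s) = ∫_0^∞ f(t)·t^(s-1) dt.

peel off the shared t-power: sqrt(2)/(2*sqrt(t)) on [0, 1); exp(-t/2)/t on [1, 2); exp(-t/4)/t on [2, 3)
peel off the shared t-power: sqrt(2)*sqrt(t)/2 on [0, 1); exp(-t/2) on [1, 2); exp(-t/4) on [2, 3)
the common scale on t comes off first: sqrt(t) on [0, 1/2); exp(-t) on [1/2, 1); exp(-t/2) on [1, 3/2)
integrate the 3 segments split at 1, 2, then add the results
[0, 1) adds the kernel integral of sqrt(2)/2
on [1, 2): add ∫ exp(-t/2)/sqrt(t)·t^(s-1) dt
segment 2 to 3 holds exp(-t/4)/sqrt(t); add its integral

(2**(s + 1/2)*s*uppergamma(s - 1/2, 1/2) - 2**(s + 1/2)*s*uppergamma(s - 1/2, 1) + 4**s*s*uppergamma(s - 1/2, 1/2) - 4**s*s*uppergamma(s - 1/2, 3/4) + sqrt(2))/(2*s)
  Re(s) > 0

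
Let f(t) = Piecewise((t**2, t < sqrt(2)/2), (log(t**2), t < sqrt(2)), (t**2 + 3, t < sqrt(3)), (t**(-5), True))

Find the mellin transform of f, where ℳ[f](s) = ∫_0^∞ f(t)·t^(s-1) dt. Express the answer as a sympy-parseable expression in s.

reversing the power substitution: t on [0, 1/2); log(t) on [1/2, 2); t + 3 on [2, 3); …
integrate the 4 segments split at sqrt(2)/2, sqrt(2), sqrt(3), then add the results
on [0, sqrt(2)/2): add ∫ t**2·t^(s-1) dt
the [sqrt(2)/2, sqrt(2)) slice contributes ∫ log(t**2)·t^(s-1) dt
the [sqrt(2), sqrt(3)) slice contributes ∫ (t**2 + 3)·t^(s-1) dt
the [sqrt(3), ∞) slice contributes ∫ t**(-5)·t^(s-1) dt

(-135*2**s*s**2*(s - 5)/2 + 27*2**s*s*(s/2 + 1)*(s - 5)*log(2) - 81*2**s*s*(s - 5) - 54*2**s*(s/2 + 1)*(s - 5) - sqrt(3)*6**(s/2)*s**2*(s/2 + 1) + 81*6**(s/2)*s**2*(s - 5) + 81*6**(s/2)*s*(s - 5) + 27*s**2*(s - 5)/4 + 27*s*(s/2 + 1)*(s - 5)*log(2) + (s - 5)*(27*s + 54))/(27*2**(s/2)*s**2*(s/2 + 1)*(s - 5))
  -2 < Re(s) < 5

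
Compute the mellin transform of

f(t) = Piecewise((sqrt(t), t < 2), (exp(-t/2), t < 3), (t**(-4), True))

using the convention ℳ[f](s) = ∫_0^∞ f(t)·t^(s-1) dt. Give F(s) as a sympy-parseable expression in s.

linearity at 2, 3 turns ℳ[f](s) into 3 summed integrals
on [0, 2) integrate f = sqrt(t) against the kernel
segment [2, 3) carries exp(-t/2); integrate it
∫ over [3, ∞) of t**(-4)·t^(s-1) joins the sum

(2**s*(s - 4)*(2*s + 1)*uppergamma(s, 1) - 2**s*(s - 4)*(2*s + 1)*uppergamma(s, 3/2) + 2*2**(s + 1/2)*(s - 4) - 3**s*(2*s + 1)/81)/((s - 4)*(2*s + 1))
  -1/2 < Re(s) < 4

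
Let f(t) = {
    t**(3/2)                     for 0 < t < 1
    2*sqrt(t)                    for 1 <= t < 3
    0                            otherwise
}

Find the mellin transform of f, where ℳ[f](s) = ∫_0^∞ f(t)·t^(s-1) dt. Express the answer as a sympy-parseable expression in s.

(4*sqrt(3)*3**s*(2*s + 3) - 4*s - 10)/((2*s + 1)*(2*s + 3))
  Re(s) > -3/2

breakpoints 1: one integral from each of the 2 segments
for t in [0, 1): the term is ∫ t**(3/2)·t^(s-1)
∫ 2*sqrt(t)·t^(s-1) over [1, 3)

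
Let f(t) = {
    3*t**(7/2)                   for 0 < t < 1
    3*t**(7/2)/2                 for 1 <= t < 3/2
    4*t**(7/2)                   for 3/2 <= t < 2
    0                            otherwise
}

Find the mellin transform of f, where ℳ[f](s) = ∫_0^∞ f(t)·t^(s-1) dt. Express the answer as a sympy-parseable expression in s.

the 3 pieces separated at 1, 3/2 each add one integral
the [0, 1) slice contributes ∫ 3*t**(7/2)·t^(s-1) dt
piece [1, 3/2): integrate 3*t**(7/2)/2 against the kernel
segment [3/2, 2) carries 4*t**(7/2); integrate it

(8*2**(s + 7/2) - 5*(3/2)**(s + 7/2) + 3)/(2*s + 7)
  Re(s) > -7/2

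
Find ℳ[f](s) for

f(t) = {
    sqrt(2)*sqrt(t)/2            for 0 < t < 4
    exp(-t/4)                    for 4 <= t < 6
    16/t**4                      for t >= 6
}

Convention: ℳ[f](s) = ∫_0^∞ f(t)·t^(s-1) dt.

invert the common scale on t to get sqrt(t) on [0, 2); exp(-t/2) on [2, 3); t**(-4) on [3, ∞)
along the cuts 4, 6, ℳ[f](s) splits into 3 integrals
segment 0 to 4 holds sqrt(2)*sqrt(t)/2; add its integral
[4, 6) adds the kernel integral of exp(-t/4)
∫ over [6, ∞) of 16/t**4·t^(s-1) joins the sum

2**s*(2**s*(s - 4)*(2*s + 1)*uppergamma(s, 1) - 2**s*(s - 4)*(2*s + 1)*uppergamma(s, 3/2) + 2*2**(s + 1/2)*(s - 4) - 3**s*(2*s + 1)/81)/((s - 4)*(2*s + 1))
  -1/2 < Re(s) < 4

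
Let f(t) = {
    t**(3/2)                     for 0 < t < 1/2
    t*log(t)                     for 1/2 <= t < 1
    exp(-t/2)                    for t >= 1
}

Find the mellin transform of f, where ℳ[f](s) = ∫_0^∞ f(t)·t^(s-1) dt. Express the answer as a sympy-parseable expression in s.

(2*2**(2*s)*(2*s + 3)*(s**2 + 2*s + 1)*uppergamma(s, 1/2) - 2*2**s*(2*s + 3) + s*(2*s + 3)*log(2) + 2*s + (2*s + 3)*log(2) + sqrt(2)*(s**2 + 2*s + 1) + 3)/(2*2**s*(2*s + 3)*(s**2 + 2*s + 1))
  Re(s) > -3/2

integrate the 3 segments split at 1/2, 1, then add the results
segment 0 to 1/2 holds t**(3/2); add its integral
the [1/2, 1) slice contributes ∫ t*log(t)·t^(s-1) dt
over [1, ∞), the kernel integral of exp(-t/2) enters the sum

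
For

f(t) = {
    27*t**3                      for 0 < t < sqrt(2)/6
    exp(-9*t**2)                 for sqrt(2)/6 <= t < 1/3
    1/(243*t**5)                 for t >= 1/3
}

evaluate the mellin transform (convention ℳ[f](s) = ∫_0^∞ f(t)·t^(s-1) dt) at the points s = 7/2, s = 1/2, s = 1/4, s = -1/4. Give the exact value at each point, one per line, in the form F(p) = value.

remove the common scale on t first: 8*t**3 on [0, sqrt(2)/4); exp(-4*t**2) on [sqrt(2)/4, 1/2); 1/(32*t**5) on [1/2, ∞)
reversing the common scale on t: t**3 on [0, sqrt(2)/2); exp(-t**2) on [sqrt(2)/2, 1); t**(-5) on [1, ∞)
undo the power substitution: t**(3/2) on [0, 1/2); exp(-t) on [1/2, 1); t**(-5/2) on [1, ∞)
slice at sqrt(2)/6, 1/3, transform all 3 pieces, and sum them
the [0, sqrt(2)/6) slice contributes ∫ 27*t**3·t^(s-1) dt
between sqrt(2)/6 and 1/3 the integrand is exp(-9*t**2)·t^(s-1)
[1/3, ∞) adds the kernel integral of 1/(243*t**5)

F(7/2) = sqrt(3)*(-156*uppergamma(7/4, 1) + 3*2**(3/4) + 156*uppergamma(7/4, 1/2) + 208)/25272
F(1/2) = sqrt(3)*(-63*uppergamma(1/4, 1) + 9*2**(1/4) + 28 + 63*uppergamma(1/4, 1/2))/378
F(1/4) = 3**(3/4)*(-247*uppergamma(1/8, 1) + 38*2**(3/8) + 104 + 247*uppergamma(1/8, 1/2))/1482
F(-1/4) = 3**(1/4)*(-231*uppergamma(-1/8, 1) + 42*2**(5/8) + 88 + 231*uppergamma(-1/8, 1/2))/462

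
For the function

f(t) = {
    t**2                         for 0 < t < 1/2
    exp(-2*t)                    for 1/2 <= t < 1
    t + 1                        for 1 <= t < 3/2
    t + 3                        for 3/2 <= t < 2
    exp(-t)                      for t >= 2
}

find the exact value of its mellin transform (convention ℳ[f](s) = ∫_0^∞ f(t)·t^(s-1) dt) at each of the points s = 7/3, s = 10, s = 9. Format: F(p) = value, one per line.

F(7/3) = 2**(2/3)*(-14040*3**(1/3) - 5304*2**(1/3) - 1820*uppergamma(7/3, 2) + 105 + 1820*uppergamma(7/3, 1) + 7280*2**(1/3)*uppergamma(7/3, 2) + 54912*2**(2/3))/14560
F(10) = (2604122400*E + 1302094759*exp(2) + 7241213675520)*exp(-2)/2703360
F(9) = (217009980*E + 267949573*exp(2) + 301364743680)*exp(-2)/1013760

the 5 pieces separated at 1/2, 1, 3/2, 2 each add one integral
on [0, 1/2) integrate f = t**2 against the kernel
the [1/2, 1) slice contributes ∫ exp(-2*t)·t^(s-1) dt
between 1 and 3/2 the integrand is (t + 1)·t^(s-1)
on [3/2, 2) integrate f = (t + 3) against the kernel
for t in [2, ∞): the term is ∫ exp(-t)·t^(s-1)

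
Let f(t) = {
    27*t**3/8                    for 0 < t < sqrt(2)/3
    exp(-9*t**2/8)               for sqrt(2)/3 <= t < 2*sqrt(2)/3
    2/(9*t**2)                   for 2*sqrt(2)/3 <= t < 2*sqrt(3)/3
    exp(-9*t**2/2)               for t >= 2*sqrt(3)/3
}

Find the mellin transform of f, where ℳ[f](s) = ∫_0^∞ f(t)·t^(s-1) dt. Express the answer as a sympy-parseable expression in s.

back out the common scale on t: t**3 on [0, sqrt(2)/2); exp(-t**2/2) on [sqrt(2)/2, sqrt(2)); 1/(2*t**2) on [sqrt(2), sqrt(3)); …
peel off the power substitution: t**(3/2) on [0, 1/2); exp(-t/2) on [1/2, 2); 1/(2*t) on [2, 3); …
breakpoints sqrt(2)/3, 2*sqrt(2)/3, 2*sqrt(3)/3: one integral from each of the 4 segments
∫ over [0, sqrt(2)/3) of 27*t**3/8·t^(s-1) joins the sum
piece [sqrt(2)/3, 2*sqrt(2)/3): integrate exp(-9*t**2/8) against the kernel
∫ 2/(9*t**2)·t^(s-1) over [2*sqrt(2)/3, 2*sqrt(3)/3)
over [2*sqrt(3)/3, ∞), the kernel integral of exp(-9*t**2/2) enters the sum

2**s*(sqrt(3)/6)**s*(-6*2**s*6**(s/2)*(s - 2)*(s + 3)*uppergamma(s/2, 1) + 6*6**(s/2)*(s - 2)*(s + 3)*uppergamma(s/2, 6) + 3*sqrt(2)*6**(s/2)*(s - 2) + 2*6**s*(s + 3) + 6*(2*sqrt(6))**s*(s - 2)*(s + 3)*uppergamma(s/2, 1/4) - 3*(2*sqrt(6))**s*(s + 3))/(12*3**s*(s - 2)*(s + 3))
  Re(s) > -3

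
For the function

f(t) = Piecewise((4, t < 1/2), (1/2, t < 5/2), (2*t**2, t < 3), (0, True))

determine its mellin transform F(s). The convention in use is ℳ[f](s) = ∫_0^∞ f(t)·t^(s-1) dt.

summing 3 kernel integrals split by 1/2, 5/2 yields ℳ[f](s)
∫ 4·t^(s-1) over [0, 1/2)
[1/2, 5/2) adds the kernel integral of 1/2
the [5/2, 3) slice contributes ∫ 2*t**2·t^(s-1) dt

(-24*5**s*s + 2*5**s + 36*6**s*s + 7*s + 14)/(2*2**s*s*(s + 2))
  Re(s) > 0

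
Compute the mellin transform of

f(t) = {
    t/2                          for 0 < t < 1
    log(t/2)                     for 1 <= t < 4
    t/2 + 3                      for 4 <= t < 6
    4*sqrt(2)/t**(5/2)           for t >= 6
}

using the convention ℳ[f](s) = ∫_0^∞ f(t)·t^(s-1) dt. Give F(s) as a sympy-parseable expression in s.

strip the common scale on t: t on [0, 1/2); log(t) on [1/2, 2); t + 3 on [2, 3); …
linearity at 1, 4, 6 turns ℳ[f](s) into 4 summed integrals
∫ over [0, 1) of t/2·t^(s-1) joins the sum
∫ log(t/2)·t^(s-1) over [1, 4)
∫ over [4, 6) of (t/2 + 3)·t^(s-1) joins the sum
between 6 and ∞ the integrand is 4*sqrt(2)/t**(5/2)·t^(s-1)

(-270*2**(2*s)*s**2*(2*s - 5) + 54*2**(2*s)*s*(s + 1)*(2*s - 5)*log(2) - 162*2**(2*s)*s*(2*s - 5) - 54*2**(2*s)*(s + 1)*(2*s - 5) - 4*sqrt(3)*6**s*s**2*(s + 1) + 324*6**s*s**2*(2*s - 5) + 162*6**s*s*(2*s - 5) + 27*s**2*(2*s - 5) + 54*s*(s + 1)*(2*s - 5)*log(2) + (2*s - 5)*(54*s + 54))/(54*s**2*(s + 1)*(2*s - 5))
  -1 < Re(s) < 5/2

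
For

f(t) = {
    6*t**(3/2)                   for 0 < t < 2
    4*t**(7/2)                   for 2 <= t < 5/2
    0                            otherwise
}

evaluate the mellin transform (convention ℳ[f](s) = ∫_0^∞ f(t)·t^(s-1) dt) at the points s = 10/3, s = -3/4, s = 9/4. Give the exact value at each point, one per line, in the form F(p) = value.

cuts at 2: linearity sums the 2 kernel integrals
[0, 2) adds the kernel integral of 6*t**(3/2)
piece [2, 5/2): integrate 4*t**(7/2) against the kernel

F(10/3) = 3*2**(1/6)*(-111616*2**(2/3) + 453125*5**(5/6))/19024
F(-3/4) = 2*2**(1/4)*(12*sqrt(2) + 25*5**(3/4))/11
F(9/4) = 2**(1/4)*(-4352*sqrt(2) + 15625*5**(3/4))/460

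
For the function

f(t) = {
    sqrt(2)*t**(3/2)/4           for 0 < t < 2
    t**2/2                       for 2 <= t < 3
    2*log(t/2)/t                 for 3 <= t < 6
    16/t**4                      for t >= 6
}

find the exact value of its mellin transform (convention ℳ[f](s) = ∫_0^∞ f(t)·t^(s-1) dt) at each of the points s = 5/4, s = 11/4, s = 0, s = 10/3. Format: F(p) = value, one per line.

strip the common scale on t: t**(3/2) on [0, 1); 2*t**2 on [1, 3/2); log(t)/t on [3/2, 3); …
treat the 4 regions marked off by 2, 3, 6 separately and sum
between 0 and 2 the integrand is sqrt(2)*t**(3/2)/4·t^(s-1)
segment 2 to 3 holds t**2/2; add its integral
∫ 2*log(t/2)/t·t^(s-1) over [3, 6)
segment 6 to ∞ holds 16/t**4; add its integral

F(5/4) = -9496*6**(1/4)/297 - 72*2**(1/4)/143 + log(2**(8*3**(1/4))*3**(-8*3**(1/4) + 8*6**(1/4))) + 470*3**(1/4)/13
F(11/4) = -7856*6**(3/4)/2205 - 24*3**(3/4)*log(3)/7 - 240*2**(3/4)/323 + 24*3**(3/4)*log(2)/7 + 9762*3**(3/4)/931 + 48*6**(3/4)*log(3)/7
F(0) = log(6**(1/3)/2) + 365/162
F(10/3) = -452*6**(1/3)/49 - 54*3**(1/3)*log(3)/7 - 39*2**(1/3)/29 + 54*3**(1/3)*log(2)/7 + 40905*3**(1/3)/1568 + 216*6**(1/3)*log(3)/7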